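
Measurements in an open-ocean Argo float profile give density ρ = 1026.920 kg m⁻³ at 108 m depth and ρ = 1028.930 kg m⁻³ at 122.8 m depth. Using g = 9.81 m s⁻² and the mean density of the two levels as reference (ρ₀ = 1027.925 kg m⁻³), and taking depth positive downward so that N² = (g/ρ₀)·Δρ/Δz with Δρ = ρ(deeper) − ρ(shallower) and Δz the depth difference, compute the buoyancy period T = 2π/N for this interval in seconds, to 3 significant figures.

175 s

Δρ = 1028.930 − 1026.920 = 2.010 kg m⁻³ over Δz = 122.8 − 108 = 14.8 m.
N² = (9.81/1027.925) × (2.010/14.8) = 1.2961 × 10⁻³ s⁻².
N = √(1.2961 × 10⁻³) = 0.036001 rad s⁻¹, so T = 2π/N = 174.53 s ≈ 175 s.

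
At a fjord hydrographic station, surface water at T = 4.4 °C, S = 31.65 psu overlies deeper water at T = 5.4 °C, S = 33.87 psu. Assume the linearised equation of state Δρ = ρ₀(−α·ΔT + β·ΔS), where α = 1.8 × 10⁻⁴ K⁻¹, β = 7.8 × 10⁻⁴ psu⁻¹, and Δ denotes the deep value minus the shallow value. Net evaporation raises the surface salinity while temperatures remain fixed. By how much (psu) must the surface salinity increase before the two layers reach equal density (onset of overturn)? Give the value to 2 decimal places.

Neutral buoyancy requires −α(T_deep − T_surf) + β(S_deep − S_surf′) = 0.
S_surf′ = S_deep − (α/β)·ΔT = 33.87 − (1.8 × 10⁻⁴/7.8 × 10⁻⁴)·(+1.0) = 33.6392 psu.
Increase required: 33.6392 − 31.65 = 1.9892 psu.

1.99 psu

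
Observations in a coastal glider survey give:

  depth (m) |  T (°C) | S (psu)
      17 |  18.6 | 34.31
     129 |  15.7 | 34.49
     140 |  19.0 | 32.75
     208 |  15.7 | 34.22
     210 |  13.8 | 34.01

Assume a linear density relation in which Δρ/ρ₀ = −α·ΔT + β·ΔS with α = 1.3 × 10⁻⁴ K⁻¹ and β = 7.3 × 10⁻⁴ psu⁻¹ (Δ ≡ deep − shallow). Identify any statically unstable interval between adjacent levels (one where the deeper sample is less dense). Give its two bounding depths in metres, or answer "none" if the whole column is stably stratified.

Evaluate Δρ/ρ₀ = −αΔT + βΔS across each adjacent pair:
  17–129 m: −αΔT+βΔS = −(1.3 × 10⁻⁴)(-2.9)+(7.3 × 10⁻⁴)(+0.18) = 5.1 × 10⁻⁴ → stable
  129–140 m: −αΔT+βΔS = −(1.3 × 10⁻⁴)(+3.3)+(7.3 × 10⁻⁴)(-1.74) = -1.7 × 10⁻³ → UNSTABLE
  140–208 m: −αΔT+βΔS = −(1.3 × 10⁻⁴)(-3.3)+(7.3 × 10⁻⁴)(+1.47) = 1.5 × 10⁻³ → stable
  208–210 m: −αΔT+βΔS = −(1.3 × 10⁻⁴)(-1.9)+(7.3 × 10⁻⁴)(-0.21) = 9.4 × 10⁻⁵ → stable
The 129–140 m interval has Δρ < 0: lighter water underlies denser water.

129–140 m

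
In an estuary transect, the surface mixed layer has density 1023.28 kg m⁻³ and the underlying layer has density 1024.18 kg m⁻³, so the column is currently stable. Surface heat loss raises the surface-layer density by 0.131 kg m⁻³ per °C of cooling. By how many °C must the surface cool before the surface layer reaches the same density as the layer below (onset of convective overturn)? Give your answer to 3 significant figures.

6.87 °C

Density deficit of the surface layer: 1024.18 − 1023.28 = 0.9 kg m⁻³.
Required change = 0.9 / 0.131 = 6.87 °C.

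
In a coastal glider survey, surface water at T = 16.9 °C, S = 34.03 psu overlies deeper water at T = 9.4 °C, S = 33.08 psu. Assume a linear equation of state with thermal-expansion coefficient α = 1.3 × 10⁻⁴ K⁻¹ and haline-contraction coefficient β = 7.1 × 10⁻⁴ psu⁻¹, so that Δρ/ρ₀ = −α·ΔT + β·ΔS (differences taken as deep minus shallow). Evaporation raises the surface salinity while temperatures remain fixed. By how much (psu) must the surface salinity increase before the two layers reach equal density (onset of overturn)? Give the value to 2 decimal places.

Neutral buoyancy requires −α(T_deep − T_surf) + β(S_deep − S_surf′) = 0.
S_surf′ = S_deep − (α/β)·ΔT = 33.08 − (1.3 × 10⁻⁴/7.1 × 10⁻⁴)·(-7.5) = 34.4532 psu.
Increase required: 34.4532 − 34.03 = 0.4232 psu.

0.42 psu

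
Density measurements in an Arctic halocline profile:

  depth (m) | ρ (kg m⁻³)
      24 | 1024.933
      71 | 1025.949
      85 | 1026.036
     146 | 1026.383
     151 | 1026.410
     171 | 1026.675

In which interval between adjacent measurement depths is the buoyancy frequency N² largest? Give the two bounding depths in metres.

24–71 m

Compute the density gradient over each adjacent pair:
  24–71 m: Δρ/Δz = 1.016/47 = 0.022 kg m⁻⁴
  71–85 m: Δρ/Δz = 0.087/14 = 6.2 × 10⁻³ kg m⁻⁴
  85–146 m: Δρ/Δz = 0.347/61 = 5.7 × 10⁻³ kg m⁻⁴
  146–151 m: Δρ/Δz = 0.027/5 = 5.4 × 10⁻³ kg m⁻⁴
  151–171 m: Δρ/Δz = 0.265/20 = 0.013 kg m⁻⁴
The largest gradient is in the 24–71 m interval — the pycnocline.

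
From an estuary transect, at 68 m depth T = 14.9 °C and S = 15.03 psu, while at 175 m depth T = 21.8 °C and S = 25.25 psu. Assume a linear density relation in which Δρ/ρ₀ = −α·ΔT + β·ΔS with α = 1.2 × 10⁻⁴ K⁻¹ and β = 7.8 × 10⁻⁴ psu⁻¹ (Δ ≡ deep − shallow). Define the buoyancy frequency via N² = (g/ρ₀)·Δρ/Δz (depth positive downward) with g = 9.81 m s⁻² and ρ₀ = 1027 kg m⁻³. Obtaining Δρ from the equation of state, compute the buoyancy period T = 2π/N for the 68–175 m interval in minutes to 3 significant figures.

ΔT = +6.9 K, ΔS = +10.22 psu (deep − shallow).
Δρ/ρ₀ = −αΔT + βΔS = -8.28 × 10⁻⁴ + 7.9716 × 10⁻³ = 7.1436 × 10⁻³, so Δρ ≈ 7.336 kg m⁻³.
N² = (g/ρ₀)·Δρ/Δz = g·(Δρ/ρ₀)/Δz = 9.81 × 7.1436 × 10⁻³ / 107 = 6.5494 × 10⁻⁴ s⁻².
N = √(6.5494 × 10⁻⁴) = 0.025592 rad s⁻¹ → T = 2π/N = 245.51 s = 4.0918 min ≈ 4.09 min.

4.09 min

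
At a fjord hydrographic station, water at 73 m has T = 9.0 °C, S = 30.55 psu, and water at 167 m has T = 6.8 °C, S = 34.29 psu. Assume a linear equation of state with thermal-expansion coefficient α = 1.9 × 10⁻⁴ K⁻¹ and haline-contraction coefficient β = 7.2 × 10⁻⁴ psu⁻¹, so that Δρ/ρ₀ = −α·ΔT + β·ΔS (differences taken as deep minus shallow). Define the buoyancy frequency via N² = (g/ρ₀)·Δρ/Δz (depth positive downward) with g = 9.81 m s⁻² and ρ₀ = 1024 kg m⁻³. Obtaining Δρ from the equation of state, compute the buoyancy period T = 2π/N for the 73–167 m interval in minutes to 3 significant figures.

5.81 min

ΔT = -2.2 K, ΔS = +3.74 psu (deep − shallow).
Δρ/ρ₀ = −αΔT + βΔS = 4.18 × 10⁻⁴ + 2.6928 × 10⁻³ = 3.1108 × 10⁻³, so Δρ ≈ 3.185 kg m⁻³.
N² = (g/ρ₀)·Δρ/Δz = g·(Δρ/ρ₀)/Δz = 9.81 × 3.1108 × 10⁻³ / 94 = 3.2465 × 10⁻⁴ s⁻².
N = √(3.2465 × 10⁻⁴) = 0.018018 rad s⁻¹ → T = 2π/N = 348.72 s = 5.8120 min ≈ 5.81 min.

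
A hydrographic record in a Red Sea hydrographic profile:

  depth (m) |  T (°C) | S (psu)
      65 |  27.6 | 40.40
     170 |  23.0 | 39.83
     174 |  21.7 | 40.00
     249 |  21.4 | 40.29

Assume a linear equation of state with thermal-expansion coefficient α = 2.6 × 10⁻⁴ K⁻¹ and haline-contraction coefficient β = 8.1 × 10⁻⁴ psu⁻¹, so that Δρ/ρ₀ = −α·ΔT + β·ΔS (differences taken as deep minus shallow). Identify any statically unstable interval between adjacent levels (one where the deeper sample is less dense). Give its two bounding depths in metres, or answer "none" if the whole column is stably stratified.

Evaluate Δρ/ρ₀ = −αΔT + βΔS across each adjacent pair:
  65–170 m: −αΔT+βΔS = −(2.6 × 10⁻⁴)(-4.6)+(8.1 × 10⁻⁴)(-0.57) = 7.3 × 10⁻⁴ → stable
  170–174 m: −αΔT+βΔS = −(2.6 × 10⁻⁴)(-1.3)+(8.1 × 10⁻⁴)(+0.17) = 4.8 × 10⁻⁴ → stable
  174–249 m: −αΔT+βΔS = −(2.6 × 10⁻⁴)(-0.3)+(8.1 × 10⁻⁴)(+0.29) = 3.1 × 10⁻⁴ → stable
Every interval has Δρ > 0: the column is stably stratified throughout.

none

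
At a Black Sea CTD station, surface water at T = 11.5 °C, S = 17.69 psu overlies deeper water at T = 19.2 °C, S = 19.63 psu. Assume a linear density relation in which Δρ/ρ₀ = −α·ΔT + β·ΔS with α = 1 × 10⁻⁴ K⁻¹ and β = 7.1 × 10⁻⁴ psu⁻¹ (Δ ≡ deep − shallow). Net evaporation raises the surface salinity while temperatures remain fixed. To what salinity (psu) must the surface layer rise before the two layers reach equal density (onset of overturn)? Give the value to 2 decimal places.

18.55 psu

Neutral buoyancy requires −α(T_deep − T_surf) + β(S_deep − S_surf′) = 0.
S_surf′ = S_deep − (α/β)·ΔT = 19.63 − (1 × 10⁻⁴/7.1 × 10⁻⁴)·(+7.7) = 18.5455 psu.
Increase required: 18.5455 − 17.69 = 0.8555 psu.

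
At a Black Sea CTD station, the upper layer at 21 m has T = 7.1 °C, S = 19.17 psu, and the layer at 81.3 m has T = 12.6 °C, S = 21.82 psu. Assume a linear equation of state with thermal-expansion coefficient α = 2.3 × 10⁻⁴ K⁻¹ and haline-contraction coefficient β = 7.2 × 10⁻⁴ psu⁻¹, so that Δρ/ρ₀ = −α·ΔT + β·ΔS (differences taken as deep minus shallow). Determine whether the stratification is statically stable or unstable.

stable

ΔT = 12.6 − 7.1 = +5.5 K and ΔS = 21.82 − 19.17 = +2.65 psu (deep − shallow).
−αΔT = -1.265 × 10⁻³; βΔS = 1.908 × 10⁻³; sum Δρ/ρ₀ = 6.43 × 10⁻⁴.
Δρ/ρ₀ > 0, so Δρ > 0: deeper water is denser → statically stable.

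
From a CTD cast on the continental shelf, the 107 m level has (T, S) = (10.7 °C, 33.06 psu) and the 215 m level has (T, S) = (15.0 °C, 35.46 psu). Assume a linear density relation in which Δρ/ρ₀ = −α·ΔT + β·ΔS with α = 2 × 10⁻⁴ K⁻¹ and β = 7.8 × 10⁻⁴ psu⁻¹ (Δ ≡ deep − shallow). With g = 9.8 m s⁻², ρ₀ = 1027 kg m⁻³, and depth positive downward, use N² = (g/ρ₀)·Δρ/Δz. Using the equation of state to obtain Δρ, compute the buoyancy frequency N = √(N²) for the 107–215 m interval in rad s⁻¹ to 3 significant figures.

9.58 × 10⁻³ rad s⁻¹

ΔT = +4.3 K, ΔS = +2.40 psu (deep − shallow).
Δρ/ρ₀ = −αΔT + βΔS = -8.60 × 10⁻⁴ + 1.872 × 10⁻³ = 1.012 × 10⁻³, so Δρ ≈ 1.039 kg m⁻³.
N² = (g/ρ₀)·Δρ/Δz = g·(Δρ/ρ₀)/Δz = 9.8 × 1.012 × 10⁻³ / 108 = 9.1830 × 10⁻⁵ s⁻².
N = √(9.1830 × 10⁻⁵) = 9.5828 × 10⁻³ rad s⁻¹ ≈ 9.58 × 10⁻³ rad s⁻¹.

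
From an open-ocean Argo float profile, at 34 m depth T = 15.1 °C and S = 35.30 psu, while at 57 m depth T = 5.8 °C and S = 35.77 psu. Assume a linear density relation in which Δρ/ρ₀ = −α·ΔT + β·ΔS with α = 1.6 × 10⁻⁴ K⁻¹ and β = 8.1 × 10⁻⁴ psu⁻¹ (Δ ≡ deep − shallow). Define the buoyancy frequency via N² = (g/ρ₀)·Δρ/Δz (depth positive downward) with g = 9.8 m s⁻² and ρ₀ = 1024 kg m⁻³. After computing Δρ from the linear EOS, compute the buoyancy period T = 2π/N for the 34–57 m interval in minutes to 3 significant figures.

3.71 min

ΔT = -9.3 K, ΔS = +0.47 psu (deep − shallow).
Δρ/ρ₀ = −αΔT + βΔS = 1.488 × 10⁻³ + 3.807 × 10⁻⁴ = 1.8687 × 10⁻³, so Δρ ≈ 1.914 kg m⁻³.
N² = (g/ρ₀)·Δρ/Δz = g·(Δρ/ρ₀)/Δz = 9.8 × 1.8687 × 10⁻³ / 23 = 7.9623 × 10⁻⁴ s⁻².
N = √(7.9623 × 10⁻⁴) = 0.028218 rad s⁻¹ → T = 2π/N = 222.67 s = 3.7112 min ≈ 3.71 min.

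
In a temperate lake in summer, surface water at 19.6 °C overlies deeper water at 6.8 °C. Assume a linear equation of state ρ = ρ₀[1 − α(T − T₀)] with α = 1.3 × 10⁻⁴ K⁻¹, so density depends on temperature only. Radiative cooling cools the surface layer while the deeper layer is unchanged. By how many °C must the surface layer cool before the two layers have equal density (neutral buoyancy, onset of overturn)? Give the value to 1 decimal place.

12.8 °C

With temperature the only control, equal density requires T_surf′ = T_deep.
T_surf′ = 6.8 °C.
Cooling required: 19.6 − 6.8 = 12.8 °C.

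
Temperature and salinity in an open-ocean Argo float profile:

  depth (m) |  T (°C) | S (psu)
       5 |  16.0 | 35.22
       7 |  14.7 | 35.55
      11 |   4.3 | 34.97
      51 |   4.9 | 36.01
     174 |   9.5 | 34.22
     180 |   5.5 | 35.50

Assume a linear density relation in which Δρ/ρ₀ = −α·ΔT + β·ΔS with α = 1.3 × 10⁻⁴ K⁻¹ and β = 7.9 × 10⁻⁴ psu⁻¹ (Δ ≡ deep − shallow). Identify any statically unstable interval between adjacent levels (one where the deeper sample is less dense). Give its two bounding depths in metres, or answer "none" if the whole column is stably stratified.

51–174 m

Evaluate Δρ/ρ₀ = −αΔT + βΔS across each adjacent pair:
  5–7 m: −αΔT+βΔS = −(1.3 × 10⁻⁴)(-1.3)+(7.9 × 10⁻⁴)(+0.33) = 4.3 × 10⁻⁴ → stable
  7–11 m: −αΔT+βΔS = −(1.3 × 10⁻⁴)(-10.4)+(7.9 × 10⁻⁴)(-0.58) = 8.9 × 10⁻⁴ → stable
  11–51 m: −αΔT+βΔS = −(1.3 × 10⁻⁴)(+0.6)+(7.9 × 10⁻⁴)(+1.04) = 7.4 × 10⁻⁴ → stable
  51–174 m: −αΔT+βΔS = −(1.3 × 10⁻⁴)(+4.6)+(7.9 × 10⁻⁴)(-1.79) = -2.0 × 10⁻³ → UNSTABLE
  174–180 m: −αΔT+βΔS = −(1.3 × 10⁻⁴)(-4.0)+(7.9 × 10⁻⁴)(+1.28) = 1.5 × 10⁻³ → stable
The 51–174 m interval has Δρ < 0: lighter water underlies denser water.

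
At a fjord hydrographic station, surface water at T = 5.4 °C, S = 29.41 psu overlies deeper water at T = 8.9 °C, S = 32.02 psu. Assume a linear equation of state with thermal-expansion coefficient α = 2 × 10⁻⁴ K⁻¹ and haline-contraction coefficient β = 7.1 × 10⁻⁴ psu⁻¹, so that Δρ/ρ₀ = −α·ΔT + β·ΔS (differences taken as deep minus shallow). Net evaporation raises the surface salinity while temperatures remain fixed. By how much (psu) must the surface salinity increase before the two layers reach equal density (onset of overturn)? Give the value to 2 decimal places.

1.62 psu

Neutral buoyancy requires −α(T_deep − T_surf) + β(S_deep − S_surf′) = 0.
S_surf′ = S_deep − (α/β)·ΔT = 32.02 − (2 × 10⁻⁴/7.1 × 10⁻⁴)·(+3.5) = 31.0341 psu.
Increase required: 31.0341 − 29.41 = 1.6241 psu.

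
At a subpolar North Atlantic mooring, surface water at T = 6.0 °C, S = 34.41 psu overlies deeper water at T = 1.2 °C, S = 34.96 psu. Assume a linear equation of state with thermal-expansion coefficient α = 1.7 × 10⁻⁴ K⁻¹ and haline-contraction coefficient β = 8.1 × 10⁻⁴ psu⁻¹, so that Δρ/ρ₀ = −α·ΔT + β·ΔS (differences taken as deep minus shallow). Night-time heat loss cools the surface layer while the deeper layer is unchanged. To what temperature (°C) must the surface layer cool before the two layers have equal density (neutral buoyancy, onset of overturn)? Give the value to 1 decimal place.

Neutral buoyancy requires Δρ = 0, i.e. −α(T_deep − T_surf′) + β(S_deep − S_surf) = 0.
T_surf′ = T_deep − (β/α)·ΔS = 1.2 − (8.1 × 10⁻⁴/1.7 × 10⁻⁴)·(+0.55) = -1.421 °C.
Cooling required: 6.0 − (-1.421) = 7.421 °C.

-1.4 °C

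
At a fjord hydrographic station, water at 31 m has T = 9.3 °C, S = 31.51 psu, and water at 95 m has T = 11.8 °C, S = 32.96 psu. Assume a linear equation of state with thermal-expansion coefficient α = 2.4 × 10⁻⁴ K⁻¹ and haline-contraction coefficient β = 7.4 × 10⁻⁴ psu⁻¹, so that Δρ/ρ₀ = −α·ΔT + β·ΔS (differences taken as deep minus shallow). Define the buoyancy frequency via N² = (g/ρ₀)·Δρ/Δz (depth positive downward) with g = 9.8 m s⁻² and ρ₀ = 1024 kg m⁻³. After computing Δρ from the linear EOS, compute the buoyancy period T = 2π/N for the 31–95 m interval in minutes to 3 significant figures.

12.3 min

ΔT = +2.5 K, ΔS = +1.45 psu (deep − shallow).
Δρ/ρ₀ = −αΔT + βΔS = -6.00 × 10⁻⁴ + 1.073 × 10⁻³ = 4.73 × 10⁻⁴, so Δρ ≈ 0.4844 kg m⁻³.
N² = (g/ρ₀)·Δρ/Δz = g·(Δρ/ρ₀)/Δz = 9.8 × 4.73 × 10⁻⁴ / 64 = 7.2428 × 10⁻⁵ s⁻².
N = √(7.2428 × 10⁻⁵) = 8.5105 × 10⁻³ rad s⁻¹ → T = 2π/N = 738.29 s = 12.305 min ≈ 12.3 min.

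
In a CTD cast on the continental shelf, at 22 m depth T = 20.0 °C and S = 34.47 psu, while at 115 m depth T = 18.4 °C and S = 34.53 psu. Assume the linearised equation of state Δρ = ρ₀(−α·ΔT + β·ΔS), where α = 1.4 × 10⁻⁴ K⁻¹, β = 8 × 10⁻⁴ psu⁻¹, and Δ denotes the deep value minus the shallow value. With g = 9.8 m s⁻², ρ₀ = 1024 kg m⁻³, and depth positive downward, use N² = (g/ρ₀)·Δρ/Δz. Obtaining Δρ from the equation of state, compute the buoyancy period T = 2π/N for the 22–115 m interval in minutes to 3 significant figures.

ΔT = -1.6 K, ΔS = +0.06 psu (deep − shallow).
Δρ/ρ₀ = −αΔT + βΔS = 2.24 × 10⁻⁴ + 4.80 × 10⁻⁵ = 2.72 × 10⁻⁴, so Δρ ≈ 0.2785 kg m⁻³.
N² = (g/ρ₀)·Δρ/Δz = g·(Δρ/ρ₀)/Δz = 9.8 × 2.72 × 10⁻⁴ / 93 = 2.8662 × 10⁻⁵ s⁻².
N = √(2.8662 × 10⁻⁵) = 5.3537 × 10⁻³ rad s⁻¹ → T = 2π/N = 1.1736 × 10³ s = 19.560 min ≈ 19.6 min.

19.6 min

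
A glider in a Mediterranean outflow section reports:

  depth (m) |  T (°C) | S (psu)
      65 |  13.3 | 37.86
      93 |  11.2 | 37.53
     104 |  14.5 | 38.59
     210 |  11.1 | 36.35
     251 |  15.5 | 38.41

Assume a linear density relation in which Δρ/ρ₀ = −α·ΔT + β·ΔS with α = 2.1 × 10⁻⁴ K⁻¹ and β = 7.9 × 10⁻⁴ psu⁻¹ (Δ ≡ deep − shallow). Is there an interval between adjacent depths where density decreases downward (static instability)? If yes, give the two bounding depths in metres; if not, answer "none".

Evaluate Δρ/ρ₀ = −αΔT + βΔS across each adjacent pair:
  65–93 m: −αΔT+βΔS = −(2.1 × 10⁻⁴)(-2.1)+(7.9 × 10⁻⁴)(-0.33) = 1.8 × 10⁻⁴ → stable
  93–104 m: −αΔT+βΔS = −(2.1 × 10⁻⁴)(+3.3)+(7.9 × 10⁻⁴)(+1.06) = 1.4 × 10⁻⁴ → stable
  104–210 m: −αΔT+βΔS = −(2.1 × 10⁻⁴)(-3.4)+(7.9 × 10⁻⁴)(-2.24) = -1.1 × 10⁻³ → UNSTABLE
  210–251 m: −αΔT+βΔS = −(2.1 × 10⁻⁴)(+4.4)+(7.9 × 10⁻⁴)(+2.06) = 7.0 × 10⁻⁴ → stable
The 104–210 m interval has Δρ < 0: lighter water underlies denser water.

104–210 m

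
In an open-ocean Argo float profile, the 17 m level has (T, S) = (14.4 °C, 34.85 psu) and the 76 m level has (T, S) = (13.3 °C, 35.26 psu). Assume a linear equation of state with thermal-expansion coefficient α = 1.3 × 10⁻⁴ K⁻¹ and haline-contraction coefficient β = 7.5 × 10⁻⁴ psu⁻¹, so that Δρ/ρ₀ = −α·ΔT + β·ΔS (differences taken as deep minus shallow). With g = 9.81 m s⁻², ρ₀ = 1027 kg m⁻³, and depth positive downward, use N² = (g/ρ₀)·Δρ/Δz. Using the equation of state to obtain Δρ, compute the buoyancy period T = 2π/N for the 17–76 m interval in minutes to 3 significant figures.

12.1 min

ΔT = -1.1 K, ΔS = +0.41 psu (deep − shallow).
Δρ/ρ₀ = −αΔT + βΔS = 1.43 × 10⁻⁴ + 3.075 × 10⁻⁴ = 4.505 × 10⁻⁴, so Δρ ≈ 0.4627 kg m⁻³.
N² = (g/ρ₀)·Δρ/Δz = g·(Δρ/ρ₀)/Δz = 9.81 × 4.505 × 10⁻⁴ / 59 = 7.4905 × 10⁻⁵ s⁻².
N = √(7.4905 × 10⁻⁵) = 8.6548 × 10⁻³ rad s⁻¹ → T = 2π/N = 725.98 s = 12.100 min ≈ 12.1 min.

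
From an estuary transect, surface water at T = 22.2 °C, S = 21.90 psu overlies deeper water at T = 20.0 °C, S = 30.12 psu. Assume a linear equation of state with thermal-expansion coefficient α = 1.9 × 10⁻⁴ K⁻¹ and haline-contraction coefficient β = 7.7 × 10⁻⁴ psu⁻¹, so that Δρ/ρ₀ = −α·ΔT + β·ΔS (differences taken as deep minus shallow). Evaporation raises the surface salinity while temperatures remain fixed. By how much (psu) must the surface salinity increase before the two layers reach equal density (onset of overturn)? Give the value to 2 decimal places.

Neutral buoyancy requires −α(T_deep − T_surf) + β(S_deep − S_surf′) = 0.
S_surf′ = S_deep − (α/β)·ΔT = 30.12 − (1.9 × 10⁻⁴/7.7 × 10⁻⁴)·(-2.2) = 30.6629 psu.
Increase required: 30.6629 − 21.90 = 8.7629 psu.

8.76 psu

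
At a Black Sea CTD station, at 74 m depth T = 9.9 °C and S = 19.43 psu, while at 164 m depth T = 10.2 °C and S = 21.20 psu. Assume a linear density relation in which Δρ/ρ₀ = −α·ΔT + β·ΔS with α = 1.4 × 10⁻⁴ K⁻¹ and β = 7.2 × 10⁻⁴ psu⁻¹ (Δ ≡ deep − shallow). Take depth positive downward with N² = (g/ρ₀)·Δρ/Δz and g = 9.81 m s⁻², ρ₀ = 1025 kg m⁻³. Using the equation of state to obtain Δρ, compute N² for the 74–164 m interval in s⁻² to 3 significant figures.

ΔT = +0.3 K, ΔS = +1.77 psu (deep − shallow).
Δρ/ρ₀ = −αΔT + βΔS = -4.20 × 10⁻⁵ + 1.2744 × 10⁻³ = 1.2324 × 10⁻³, so Δρ ≈ 1.263 kg m⁻³.
N² = (g/ρ₀)·Δρ/Δz = g·(Δρ/ρ₀)/Δz = 9.81 × 1.2324 × 10⁻³ / 90 = 1.3433 × 10⁻⁴ s⁻² ≈ 1.34 × 10⁻⁴ s⁻².

1.34 × 10⁻⁴ s⁻²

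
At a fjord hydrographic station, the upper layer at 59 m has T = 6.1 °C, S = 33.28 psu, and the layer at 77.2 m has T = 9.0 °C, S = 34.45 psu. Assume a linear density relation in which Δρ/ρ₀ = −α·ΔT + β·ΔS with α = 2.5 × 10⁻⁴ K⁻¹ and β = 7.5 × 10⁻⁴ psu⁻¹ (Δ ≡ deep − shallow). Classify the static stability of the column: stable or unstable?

ΔT = 9.0 − 6.1 = +2.9 K and ΔS = 34.45 − 33.28 = +1.17 psu (deep − shallow).
−αΔT = -7.25 × 10⁻⁴; βΔS = 8.775 × 10⁻⁴; sum Δρ/ρ₀ = 1.525 × 10⁻⁴.
Δρ/ρ₀ > 0, so Δρ > 0: deeper water is denser → statically stable.

stable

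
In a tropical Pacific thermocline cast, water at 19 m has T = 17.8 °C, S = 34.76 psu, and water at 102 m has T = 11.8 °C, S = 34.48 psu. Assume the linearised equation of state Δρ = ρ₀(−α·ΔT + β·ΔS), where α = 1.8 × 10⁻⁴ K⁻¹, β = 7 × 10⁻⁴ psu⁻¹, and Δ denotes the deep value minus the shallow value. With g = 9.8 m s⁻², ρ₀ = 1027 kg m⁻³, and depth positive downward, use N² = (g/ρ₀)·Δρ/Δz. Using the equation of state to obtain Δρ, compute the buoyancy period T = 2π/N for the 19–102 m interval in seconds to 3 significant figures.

615 s

ΔT = -6.0 K, ΔS = -0.28 psu (deep − shallow).
Δρ/ρ₀ = −αΔT + βΔS = 1.08 × 10⁻³ − 1.96 × 10⁻⁴ = 8.84 × 10⁻⁴, so Δρ ≈ 0.9079 kg m⁻³.
N² = (g/ρ₀)·Δρ/Δz = g·(Δρ/ρ₀)/Δz = 9.8 × 8.84 × 10⁻⁴ / 83 = 1.0438 × 10⁻⁴ s⁻².
N = √(1.0438 × 10⁻⁴) = 0.010217 rad s⁻¹ → T = 2π/N = 614.97 s ≈ 615 s.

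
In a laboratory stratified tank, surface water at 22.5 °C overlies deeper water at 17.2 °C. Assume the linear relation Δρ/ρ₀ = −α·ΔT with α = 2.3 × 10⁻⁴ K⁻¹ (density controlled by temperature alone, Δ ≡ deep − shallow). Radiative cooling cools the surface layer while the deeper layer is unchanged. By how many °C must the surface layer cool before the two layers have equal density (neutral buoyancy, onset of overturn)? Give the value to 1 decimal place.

5.3 °C

With temperature the only control, equal density requires T_surf′ = T_deep.
T_surf′ = 17.2 °C.
Cooling required: 22.5 − 17.2 = 5.3 °C.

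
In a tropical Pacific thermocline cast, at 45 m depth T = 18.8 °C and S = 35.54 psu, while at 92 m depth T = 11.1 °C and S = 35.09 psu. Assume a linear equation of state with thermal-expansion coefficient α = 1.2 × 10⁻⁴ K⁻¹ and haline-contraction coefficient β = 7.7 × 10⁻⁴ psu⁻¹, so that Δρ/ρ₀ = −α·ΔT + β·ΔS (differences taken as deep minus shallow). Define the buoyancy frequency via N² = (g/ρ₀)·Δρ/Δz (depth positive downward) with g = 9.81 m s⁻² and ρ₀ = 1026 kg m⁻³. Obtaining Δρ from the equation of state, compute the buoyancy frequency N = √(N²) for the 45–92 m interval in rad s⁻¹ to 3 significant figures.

0.0110 rad s⁻¹

ΔT = -7.7 K, ΔS = -0.45 psu (deep − shallow).
Δρ/ρ₀ = −αΔT + βΔS = 9.24 × 10⁻⁴ − 3.465 × 10⁻⁴ = 5.775 × 10⁻⁴, so Δρ ≈ 0.5925 kg m⁻³.
N² = (g/ρ₀)·Δρ/Δz = g·(Δρ/ρ₀)/Δz = 9.81 × 5.775 × 10⁻⁴ / 47 = 1.2054 × 10⁻⁴ s⁻².
N = √(1.2054 × 10⁻⁴) = 0.010979 rad s⁻¹ ≈ 0.0110 rad s⁻¹.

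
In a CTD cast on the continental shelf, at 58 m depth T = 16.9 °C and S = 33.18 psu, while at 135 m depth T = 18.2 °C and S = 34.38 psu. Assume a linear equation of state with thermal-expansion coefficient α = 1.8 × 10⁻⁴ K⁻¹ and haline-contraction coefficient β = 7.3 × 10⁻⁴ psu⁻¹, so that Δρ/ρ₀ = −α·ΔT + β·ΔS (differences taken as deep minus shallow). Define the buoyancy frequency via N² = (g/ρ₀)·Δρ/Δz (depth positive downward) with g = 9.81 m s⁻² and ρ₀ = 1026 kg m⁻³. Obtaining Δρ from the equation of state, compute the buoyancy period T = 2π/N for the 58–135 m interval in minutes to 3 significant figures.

11.6 min

ΔT = +1.3 K, ΔS = +1.20 psu (deep − shallow).
Δρ/ρ₀ = −αΔT + βΔS = -2.34 × 10⁻⁴ + 8.76 × 10⁻⁴ = 6.42 × 10⁻⁴, so Δρ ≈ 0.6587 kg m⁻³.
N² = (g/ρ₀)·Δρ/Δz = g·(Δρ/ρ₀)/Δz = 9.81 × 6.42 × 10⁻⁴ / 77 = 8.1792 × 10⁻⁵ s⁻².
N = √(8.1792 × 10⁻⁵) = 9.0439 × 10⁻³ rad s⁻¹ → T = 2π/N = 694.74 s = 11.579 min ≈ 11.6 min.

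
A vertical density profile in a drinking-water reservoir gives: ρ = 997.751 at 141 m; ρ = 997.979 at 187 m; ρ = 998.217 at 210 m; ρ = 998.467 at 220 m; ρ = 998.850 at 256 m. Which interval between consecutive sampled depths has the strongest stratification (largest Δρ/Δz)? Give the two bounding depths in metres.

Compute the density gradient over each adjacent pair:
  141–187 m: Δρ/Δz = 0.228/46 = 5.0 × 10⁻³ kg m⁻⁴
  187–210 m: Δρ/Δz = 0.238/23 = 0.010 kg m⁻⁴
  210–220 m: Δρ/Δz = 0.250/10 = 0.025 kg m⁻⁴
  220–256 m: Δρ/Δz = 0.383/36 = 0.011 kg m⁻⁴
The largest gradient is in the 210–220 m interval — the pycnocline.

210–220 m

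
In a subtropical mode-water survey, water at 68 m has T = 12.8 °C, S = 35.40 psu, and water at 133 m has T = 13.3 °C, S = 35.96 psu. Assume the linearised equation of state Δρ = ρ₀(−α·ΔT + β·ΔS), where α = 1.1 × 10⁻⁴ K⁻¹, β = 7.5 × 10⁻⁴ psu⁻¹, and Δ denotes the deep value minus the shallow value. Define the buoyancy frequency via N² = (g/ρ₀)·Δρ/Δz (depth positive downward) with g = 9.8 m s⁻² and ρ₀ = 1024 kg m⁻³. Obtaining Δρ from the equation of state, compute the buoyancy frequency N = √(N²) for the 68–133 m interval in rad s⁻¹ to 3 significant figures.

7.42 × 10⁻³ rad s⁻¹

ΔT = +0.5 K, ΔS = +0.56 psu (deep − shallow).
Δρ/ρ₀ = −αΔT + βΔS = -5.50 × 10⁻⁵ + 4.20 × 10⁻⁴ = 3.65 × 10⁻⁴, so Δρ ≈ 0.3738 kg m⁻³.
N² = (g/ρ₀)·Δρ/Δz = g·(Δρ/ρ₀)/Δz = 9.8 × 3.65 × 10⁻⁴ / 65 = 5.5031 × 10⁻⁵ s⁻².
N = √(5.5031 × 10⁻⁵) = 7.4183 × 10⁻³ rad s⁻¹ ≈ 7.42 × 10⁻³ rad s⁻¹.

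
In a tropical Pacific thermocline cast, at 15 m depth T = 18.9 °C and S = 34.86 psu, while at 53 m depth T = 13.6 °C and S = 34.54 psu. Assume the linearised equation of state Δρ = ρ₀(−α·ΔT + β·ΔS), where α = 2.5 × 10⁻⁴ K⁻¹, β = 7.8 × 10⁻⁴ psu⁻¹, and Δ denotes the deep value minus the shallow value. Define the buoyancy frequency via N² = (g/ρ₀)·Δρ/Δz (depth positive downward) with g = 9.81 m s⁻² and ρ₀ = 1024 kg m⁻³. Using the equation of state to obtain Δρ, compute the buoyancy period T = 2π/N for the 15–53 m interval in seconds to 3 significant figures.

ΔT = -5.3 K, ΔS = -0.32 psu (deep − shallow).
Δρ/ρ₀ = −αΔT + βΔS = 1.325 × 10⁻³ − 2.496 × 10⁻⁴ = 1.0754 × 10⁻³, so Δρ ≈ 1.101 kg m⁻³.
N² = (g/ρ₀)·Δρ/Δz = g·(Δρ/ρ₀)/Δz = 9.81 × 1.0754 × 10⁻³ / 38 = 2.7762 × 10⁻⁴ s⁻².
N = √(2.7762 × 10⁻⁴) = 0.016662 rad s⁻¹ → T = 2π/N = 377.10 s ≈ 377 s.

377 s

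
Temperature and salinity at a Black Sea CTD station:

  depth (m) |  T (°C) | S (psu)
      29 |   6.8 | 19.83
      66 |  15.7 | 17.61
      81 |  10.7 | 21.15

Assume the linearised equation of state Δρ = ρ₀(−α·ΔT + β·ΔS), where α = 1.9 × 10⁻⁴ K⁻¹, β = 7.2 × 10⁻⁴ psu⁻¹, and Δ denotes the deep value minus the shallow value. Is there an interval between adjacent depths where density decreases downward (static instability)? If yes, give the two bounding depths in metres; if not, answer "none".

Evaluate Δρ/ρ₀ = −αΔT + βΔS across each adjacent pair:
  29–66 m: −αΔT+βΔS = −(1.9 × 10⁻⁴)(+8.9)+(7.2 × 10⁻⁴)(-2.22) = -3.3 × 10⁻³ → UNSTABLE
  66–81 m: −αΔT+βΔS = −(1.9 × 10⁻⁴)(-5.0)+(7.2 × 10⁻⁴)(+3.54) = 3.5 × 10⁻³ → stable
The 29–66 m interval has Δρ < 0: lighter water underlies denser water.

29–66 m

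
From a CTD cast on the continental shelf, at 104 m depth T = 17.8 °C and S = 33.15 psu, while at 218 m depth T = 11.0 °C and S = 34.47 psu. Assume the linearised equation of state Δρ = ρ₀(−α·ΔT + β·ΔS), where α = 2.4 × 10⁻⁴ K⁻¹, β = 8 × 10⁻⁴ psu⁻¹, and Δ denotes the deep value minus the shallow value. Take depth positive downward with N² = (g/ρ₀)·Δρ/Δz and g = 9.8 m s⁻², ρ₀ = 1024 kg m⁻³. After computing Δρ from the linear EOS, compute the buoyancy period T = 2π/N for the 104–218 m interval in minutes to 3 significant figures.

6.89 min

ΔT = -6.8 K, ΔS = +1.32 psu (deep − shallow).
Δρ/ρ₀ = −αΔT + βΔS = 1.632 × 10⁻³ + 1.056 × 10⁻³ = 2.688 × 10⁻³, so Δρ ≈ 2.753 kg m⁻³.
N² = (g/ρ₀)·Δρ/Δz = g·(Δρ/ρ₀)/Δz = 9.8 × 2.688 × 10⁻³ / 114 = 2.3107 × 10⁻⁴ s⁻².
N = √(2.3107 × 10⁻⁴) = 0.015201 rad s⁻¹ → T = 2π/N = 413.34 s = 6.8890 min ≈ 6.89 min.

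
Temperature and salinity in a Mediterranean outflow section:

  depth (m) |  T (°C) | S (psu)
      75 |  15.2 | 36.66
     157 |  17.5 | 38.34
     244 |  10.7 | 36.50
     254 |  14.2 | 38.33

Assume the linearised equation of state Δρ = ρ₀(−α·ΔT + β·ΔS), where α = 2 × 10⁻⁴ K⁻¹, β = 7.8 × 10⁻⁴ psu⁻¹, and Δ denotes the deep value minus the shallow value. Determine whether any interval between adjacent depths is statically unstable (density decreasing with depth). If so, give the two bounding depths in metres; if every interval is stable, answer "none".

Evaluate Δρ/ρ₀ = −αΔT + βΔS across each adjacent pair:
  75–157 m: −αΔT+βΔS = −(2 × 10⁻⁴)(+2.3)+(7.8 × 10⁻⁴)(+1.68) = 8.5 × 10⁻⁴ → stable
  157–244 m: −αΔT+βΔS = −(2 × 10⁻⁴)(-6.8)+(7.8 × 10⁻⁴)(-1.84) = -7.5 × 10⁻⁵ → UNSTABLE
  244–254 m: −αΔT+βΔS = −(2 × 10⁻⁴)(+3.5)+(7.8 × 10⁻⁴)(+1.83) = 7.3 × 10⁻⁴ → stable
The 157–244 m interval has Δρ < 0: lighter water underlies denser water.

157–244 m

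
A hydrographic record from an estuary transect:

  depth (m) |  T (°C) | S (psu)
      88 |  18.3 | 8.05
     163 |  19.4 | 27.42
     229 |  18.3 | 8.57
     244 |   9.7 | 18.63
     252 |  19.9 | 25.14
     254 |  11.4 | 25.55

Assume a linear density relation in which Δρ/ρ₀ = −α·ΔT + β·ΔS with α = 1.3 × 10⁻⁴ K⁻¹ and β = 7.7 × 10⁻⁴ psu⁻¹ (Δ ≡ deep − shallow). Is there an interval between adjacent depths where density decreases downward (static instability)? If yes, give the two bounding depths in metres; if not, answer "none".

163–229 m

Evaluate Δρ/ρ₀ = −αΔT + βΔS across each adjacent pair:
  88–163 m: −αΔT+βΔS = −(1.3 × 10⁻⁴)(+1.1)+(7.7 × 10⁻⁴)(+19.37) = 0.015 → stable
  163–229 m: −αΔT+βΔS = −(1.3 × 10⁻⁴)(-1.1)+(7.7 × 10⁻⁴)(-18.85) = -0.014 → UNSTABLE
  229–244 m: −αΔT+βΔS = −(1.3 × 10⁻⁴)(-8.6)+(7.7 × 10⁻⁴)(+10.06) = 8.9 × 10⁻³ → stable
  244–252 m: −αΔT+βΔS = −(1.3 × 10⁻⁴)(+10.2)+(7.7 × 10⁻⁴)(+6.51) = 3.7 × 10⁻³ → stable
  252–254 m: −αΔT+βΔS = −(1.3 × 10⁻⁴)(-8.5)+(7.7 × 10⁻⁴)(+0.41) = 1.4 × 10⁻³ → stable
The 163–229 m interval has Δρ < 0: lighter water underlies denser water.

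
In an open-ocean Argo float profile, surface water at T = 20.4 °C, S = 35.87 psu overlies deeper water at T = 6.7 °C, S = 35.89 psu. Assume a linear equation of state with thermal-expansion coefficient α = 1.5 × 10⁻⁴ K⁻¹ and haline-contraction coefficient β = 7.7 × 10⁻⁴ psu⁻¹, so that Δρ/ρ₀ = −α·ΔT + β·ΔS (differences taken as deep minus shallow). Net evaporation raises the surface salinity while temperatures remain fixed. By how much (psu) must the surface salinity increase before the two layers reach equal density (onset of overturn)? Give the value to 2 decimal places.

2.69 psu

Neutral buoyancy requires −α(T_deep − T_surf) + β(S_deep − S_surf′) = 0.
S_surf′ = S_deep − (α/β)·ΔT = 35.89 − (1.5 × 10⁻⁴/7.7 × 10⁻⁴)·(-13.7) = 38.5588 psu.
Increase required: 38.5588 − 35.87 = 2.6888 psu.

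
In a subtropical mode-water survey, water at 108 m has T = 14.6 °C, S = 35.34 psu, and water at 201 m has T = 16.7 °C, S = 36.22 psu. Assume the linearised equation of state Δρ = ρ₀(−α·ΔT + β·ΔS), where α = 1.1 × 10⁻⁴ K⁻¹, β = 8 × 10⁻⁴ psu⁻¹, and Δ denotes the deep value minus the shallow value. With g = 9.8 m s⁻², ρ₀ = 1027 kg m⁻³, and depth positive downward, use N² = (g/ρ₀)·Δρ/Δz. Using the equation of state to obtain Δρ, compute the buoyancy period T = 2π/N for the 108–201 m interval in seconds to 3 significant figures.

890 s

ΔT = +2.1 K, ΔS = +0.88 psu (deep − shallow).
Δρ/ρ₀ = −αΔT + βΔS = -2.31 × 10⁻⁴ + 7.04 × 10⁻⁴ = 4.73 × 10⁻⁴, so Δρ ≈ 0.4858 kg m⁻³.
N² = (g/ρ₀)·Δρ/Δz = g·(Δρ/ρ₀)/Δz = 9.8 × 4.73 × 10⁻⁴ / 93 = 4.9843 × 10⁻⁵ s⁻².
N = √(4.9843 × 10⁻⁵) = 7.0600 × 10⁻³ rad s⁻¹ → T = 2π/N = 889.97 s ≈ 890 s.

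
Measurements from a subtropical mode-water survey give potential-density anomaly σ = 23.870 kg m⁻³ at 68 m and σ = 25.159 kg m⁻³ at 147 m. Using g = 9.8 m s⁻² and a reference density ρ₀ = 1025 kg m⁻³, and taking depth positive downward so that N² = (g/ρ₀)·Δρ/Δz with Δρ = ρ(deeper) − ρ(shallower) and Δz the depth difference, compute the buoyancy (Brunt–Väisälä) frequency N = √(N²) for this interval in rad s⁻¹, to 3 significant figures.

Δρ = 1025.159 − 1023.870 = 1.289 kg m⁻³ over Δz = 147 − 68 = 79 m.
N² = (9.8/1025) × (1.289/79) = 1.5600 × 10⁻⁴ s⁻².
N = √(1.5600 × 10⁻⁴) = 0.012490 rad s⁻¹ ≈ 0.0125 rad s⁻¹.

0.0125 rad s⁻¹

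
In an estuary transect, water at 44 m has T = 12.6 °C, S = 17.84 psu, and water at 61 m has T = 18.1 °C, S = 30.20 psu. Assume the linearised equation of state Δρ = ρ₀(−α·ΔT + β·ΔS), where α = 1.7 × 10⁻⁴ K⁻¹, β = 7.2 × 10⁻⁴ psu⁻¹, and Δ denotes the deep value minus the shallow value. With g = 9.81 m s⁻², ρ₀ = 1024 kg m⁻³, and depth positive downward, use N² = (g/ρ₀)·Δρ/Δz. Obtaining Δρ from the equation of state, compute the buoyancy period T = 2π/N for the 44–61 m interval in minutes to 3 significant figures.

1.54 min

ΔT = +5.5 K, ΔS = +12.36 psu (deep − shallow).
Δρ/ρ₀ = −αΔT + βΔS = -9.35 × 10⁻⁴ + 8.8992 × 10⁻³ = 7.9642 × 10⁻³, so Δρ ≈ 8.155 kg m⁻³.
N² = (g/ρ₀)·Δρ/Δz = g·(Δρ/ρ₀)/Δz = 9.81 × 7.9642 × 10⁻³ / 17 = 4.5958 × 10⁻³ s⁻².
N = √(4.5958 × 10⁻³) = 0.067792 rad s⁻¹ → T = 2π/N = 92.683 s = 1.5447 min ≈ 1.54 min.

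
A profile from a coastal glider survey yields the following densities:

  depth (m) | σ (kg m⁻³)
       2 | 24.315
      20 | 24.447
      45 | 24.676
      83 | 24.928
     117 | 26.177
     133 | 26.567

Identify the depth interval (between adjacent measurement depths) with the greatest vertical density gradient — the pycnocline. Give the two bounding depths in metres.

83–117 m

Compute the density gradient over each adjacent pair:
  2–20 m: Δρ/Δz = 0.132/18 = 7.3 × 10⁻³ kg m⁻⁴
  20–45 m: Δρ/Δz = 0.229/25 = 9.2 × 10⁻³ kg m⁻⁴
  45–83 m: Δρ/Δz = 0.252/38 = 6.6 × 10⁻³ kg m⁻⁴
  83–117 m: Δρ/Δz = 1.249/34 = 0.037 kg m⁻⁴
  117–133 m: Δρ/Δz = 0.390/16 = 0.024 kg m⁻⁴
The largest gradient is in the 83–117 m interval — the pycnocline.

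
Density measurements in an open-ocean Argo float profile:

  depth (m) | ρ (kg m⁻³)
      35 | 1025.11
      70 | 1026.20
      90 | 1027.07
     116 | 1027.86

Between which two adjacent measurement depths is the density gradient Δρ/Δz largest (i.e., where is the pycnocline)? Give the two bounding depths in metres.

Compute the density gradient over each adjacent pair:
  35–70 m: Δρ/Δz = 1.09/35 = 0.031 kg m⁻⁴
  70–90 m: Δρ/Δz = 0.87/20 = 0.043 kg m⁻⁴
  90–116 m: Δρ/Δz = 0.79/26 = 0.030 kg m⁻⁴
The largest gradient is in the 70–90 m interval — the pycnocline.

70–90 m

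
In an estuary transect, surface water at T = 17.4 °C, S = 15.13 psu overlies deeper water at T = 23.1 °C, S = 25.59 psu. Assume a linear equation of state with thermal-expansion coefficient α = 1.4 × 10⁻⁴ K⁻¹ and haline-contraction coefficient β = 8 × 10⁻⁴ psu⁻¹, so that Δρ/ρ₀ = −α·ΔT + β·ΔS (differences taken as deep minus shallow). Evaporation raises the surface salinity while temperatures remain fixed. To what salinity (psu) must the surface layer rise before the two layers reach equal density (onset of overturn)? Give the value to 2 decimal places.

Neutral buoyancy requires −α(T_deep − T_surf) + β(S_deep − S_surf′) = 0.
S_surf′ = S_deep − (α/β)·ΔT = 25.59 − (1.4 × 10⁻⁴/8 × 10⁻⁴)·(+5.7) = 24.5925 psu.
Increase required: 24.5925 − 15.13 = 9.4625 psu.

24.59 psu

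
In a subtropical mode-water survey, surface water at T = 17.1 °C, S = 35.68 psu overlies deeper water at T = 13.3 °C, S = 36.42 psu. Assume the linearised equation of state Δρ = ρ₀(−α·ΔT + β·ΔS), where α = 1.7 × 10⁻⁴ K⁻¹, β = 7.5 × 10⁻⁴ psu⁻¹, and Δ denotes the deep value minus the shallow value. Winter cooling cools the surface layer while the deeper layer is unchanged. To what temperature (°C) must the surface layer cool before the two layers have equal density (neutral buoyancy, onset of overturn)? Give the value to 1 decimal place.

10.0 °C

Neutral buoyancy requires Δρ = 0, i.e. −α(T_deep − T_surf′) + β(S_deep − S_surf) = 0.
T_surf′ = T_deep − (β/α)·ΔS = 13.3 − (7.5 × 10⁻⁴/1.7 × 10⁻⁴)·(+0.74) = 10.035 °C.
Cooling required: 17.1 − (10.035) = 7.065 °C.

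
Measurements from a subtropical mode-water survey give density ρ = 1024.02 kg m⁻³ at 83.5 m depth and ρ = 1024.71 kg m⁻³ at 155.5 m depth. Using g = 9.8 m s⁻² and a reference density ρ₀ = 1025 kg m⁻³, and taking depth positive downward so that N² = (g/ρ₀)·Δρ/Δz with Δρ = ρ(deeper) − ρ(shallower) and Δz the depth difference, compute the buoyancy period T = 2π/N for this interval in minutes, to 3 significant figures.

Δρ = 1024.71 − 1024.02 = 0.69 kg m⁻³ over Δz = 155.5 − 83.5 = 72 m.
N² = (9.8/1025) × (0.69/72) = 9.1626 × 10⁻⁵ s⁻².
N = √(9.1626 × 10⁻⁵) = 9.5721 × 10⁻³ rad s⁻¹, so T = 2π/N = 656.41 s = 10.940 min ≈ 10.9 min.
N² > 0, so the interval is statically stable.

10.9 min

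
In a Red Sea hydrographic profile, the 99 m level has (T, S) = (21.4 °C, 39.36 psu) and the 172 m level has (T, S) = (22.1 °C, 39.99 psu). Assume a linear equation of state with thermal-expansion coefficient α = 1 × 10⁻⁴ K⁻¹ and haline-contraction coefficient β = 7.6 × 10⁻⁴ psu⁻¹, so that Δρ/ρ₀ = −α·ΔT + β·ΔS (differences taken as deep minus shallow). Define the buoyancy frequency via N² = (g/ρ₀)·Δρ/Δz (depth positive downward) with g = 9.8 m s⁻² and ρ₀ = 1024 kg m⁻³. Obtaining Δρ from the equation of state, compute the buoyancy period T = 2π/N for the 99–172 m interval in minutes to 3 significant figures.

ΔT = +0.7 K, ΔS = +0.63 psu (deep − shallow).
Δρ/ρ₀ = −αΔT + βΔS = -7.00 × 10⁻⁵ + 4.788 × 10⁻⁴ = 4.088 × 10⁻⁴, so Δρ ≈ 0.4186 kg m⁻³.
N² = (g/ρ₀)·Δρ/Δz = g·(Δρ/ρ₀)/Δz = 9.8 × 4.088 × 10⁻⁴ / 73 = 5.4880 × 10⁻⁵ s⁻².
N = √(5.4880 × 10⁻⁵) = 7.4081 × 10⁻³ rad s⁻¹ → T = 2π/N = 848.15 s = 14.136 min ≈ 14.1 min.

14.1 min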